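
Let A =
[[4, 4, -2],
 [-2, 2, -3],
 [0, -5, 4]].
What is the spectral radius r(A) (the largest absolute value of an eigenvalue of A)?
r(A) ≈ 5.5243

The eigenvalues of A are the roots of its characteristic polynomial. With M = A (coefficients from the trace, the sum of principal 2x2 minors, and det A):
  p(λ) = det(λ I - M) = λ^3 - 10λ^2 + 25λ + 16.
No integer candidate from the rational root theorem (±divisors of 16) is a root, so the roots are irrational. The cubic discriminant is Δ = -14912 < 0, so there is one real root and a complex-conjugate pair. p(-1) = -20 and p(0) = 16 have opposite signs, so a root lies in (-1, 0); Newton's method refines it to λ ≈ -0.5243. Dividing out (λ - (-0.5243)) leaves approximately λ^2 - 10.5243λ + 30.5177. For λ^2 - 10.5243λ + 30.5177 the discriminant is -11.3103. It is negative, so the remaining roots are the complex-conjugate pair λ ≈ 5.2621 ± 1.6815i. Their product equals the constant term, so |λ|^2 ≈ 30.5177 and |λ| ≈ 5.5243.
Thus the eigenvalues (to 4 decimals) are -0.5243 (modulus 0.5243); 5.2621 ± 1.6815i (modulus 5.5243). The spectral radius is the largest modulus: r(A) ≈ 5.5243. (Cross-check: r(A) ≤ ||A||_2 ≈ 8.605; equality holds whenever A is normal, though it can also hold for some non-normal A.)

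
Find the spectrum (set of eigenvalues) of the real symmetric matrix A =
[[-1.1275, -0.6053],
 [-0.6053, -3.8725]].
sigma(A) ≈ {-4, -1}

A is real symmetric, so its spectrum consists of real eigenvalues. Expanding the characteristic polynomial of the displayed matrix gives
  det(λ I - A) = p(λ) = λ^2 + (5)λ + (4).
Solving p(λ) = 0 yields eigenvalues ≈ -4, -1. (A is shown rounded to 4 decimals, so these recover the underlying integer eigenvalues to within that precision.)
Verification: the trace of A = -5 equals the sum of eigenvalues -5, and det(A) ≈ 3.9999 matches the eigenvalue product 4.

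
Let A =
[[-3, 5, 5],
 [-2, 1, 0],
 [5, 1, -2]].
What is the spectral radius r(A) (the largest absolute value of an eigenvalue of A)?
r(A) = 7

The eigenvalues of A are the roots of its characteristic polynomial. With M = A (coefficients from the trace, the sum of principal 2x2 minors, and det A):
  p(λ) = det(λ I - M) = λ^3 + 4λ^2 - 14λ + 49.
By the rational root theorem any rational root is an integer divisor of 49. Testing λ = -7: p(-7) = -343 + 196 + 98 + 49 = 0, so λ = -7 is a root. Dividing out (λ + 7) leaves p(λ) = (λ + 7)(λ^2 - 3λ + 7). For λ^2 - 3λ + 7 the discriminant is -19. It is negative, so the roots are the complex-conjugate pair λ = 3/2 ± (sqrt(19)/2) i ≈ 1.5 ± 2.1794i. For a conjugate pair the product of the roots equals the constant term, so |λ|^2 = 7 and |λ| = sqrt(7) ≈ 2.6458.
Thus the eigenvalues (to 4 decimals) are 1.5 ± 2.1794i (modulus 2.6458); -7 (modulus 7). The spectral radius is the largest modulus: r(A) = 7. (Cross-check: r(A) ≤ ||A||_2 ≈ 8.4903; equality holds whenever A is normal, though it can also hold for some non-normal A.)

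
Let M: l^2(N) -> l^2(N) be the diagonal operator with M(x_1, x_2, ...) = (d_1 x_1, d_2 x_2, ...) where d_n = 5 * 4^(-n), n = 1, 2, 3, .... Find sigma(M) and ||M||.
sigma(M) = {5 * 4^(-n) : n ≥ 1} ∪ {0}; ||M|| = 5/4

A bounded diagonal operator on l^2 with diagonal entries d_n has spectrum equal to the closure of {d_n : n ≥ 1}: every d_n is an eigenvalue (with eigenvector e_n), so {d_n} ⊂ sigma(M); the spectrum is closed, so its closure is too; and for lambda not in the closure, (M - lambda I) has bounded inverse (the diagonal entries 1/(d_n - lambda) are bounded). For our sequence d_n = 5 * 4^(-n), n = 1, 2, 3, ...:
  - {d_n} = {5 * 4^(-n) : n ≥ 1}; the only limit point is 0
  - closure = {5 * 4^(-n) : n ≥ 1} ∪ {0}
For the norm: a diagonal operator has ||M|| = sup_n |d_n|. Here d_n = 5 * 4^(-n) is positive and decreasing, so sup_n |d_n| = d_1 = 5/4. So ||M|| = 5/4.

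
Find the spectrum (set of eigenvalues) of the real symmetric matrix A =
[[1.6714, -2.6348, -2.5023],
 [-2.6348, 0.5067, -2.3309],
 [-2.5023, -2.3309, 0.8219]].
sigma(A) ≈ {-4, 3, 4}

A is real symmetric, so its spectrum consists of real eigenvalues. Expanding the characteristic polynomial of the displayed matrix gives
  det(λ I - A) = p(λ) = λ^3 + (-3)λ^2 + (-16)λ + (47.9988).
Solving p(λ) = 0 yields eigenvalues ≈ -4, 3, 4. (A is shown rounded to 4 decimals, so these recover the underlying integer eigenvalues to within that precision.)
Verification: the trace of A = 3 equals the sum of eigenvalues 3, and det(A) ≈ -47.9988 matches the eigenvalue product -48.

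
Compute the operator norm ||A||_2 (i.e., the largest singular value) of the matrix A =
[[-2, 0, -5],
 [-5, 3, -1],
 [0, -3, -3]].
||A||_2 ≈ 6.9524 (= sqrt(largest eigenvalue of A^T A))

||A||_2 = sigma_max(A) = sqrt(lambda_max(A^T A)). Form the symmetric matrix M = A^T A =
[[29, -15, 15],
 [-15, 18, 6],
 [15, 6, 35]].
Its characteristic polynomial (trace, sum of principal 2x2 minors, determinant of M give the coefficients) is
  p(λ) = det(λ I - M) = λ^3 - 82λ^2 + 1681λ - 2601.
No integer candidate from the rational root theorem (±divisors of 2601) is a root, so the roots are irrational. The cubic discriminant is Δ = 534393657 > 0, so there are three distinct real roots. p(1) = -1001 and p(2) = 441 have opposite signs, so a root lies in (1, 2); Newton's method refines it to λ ≈ 1.6826. p(31) = 499 and p(32) = -9 have opposite signs, so a root lies in (31, 32); Newton's method refines it to λ ≈ 31.9818. p(48) = -249 and p(49) = 535 have opposite signs, so a root lies in (48, 49); Newton's method refines it to λ ≈ 48.3356. Check (Vieta): the three roots sum to 82, matching tr M = 82.
So the eigenvalues of A^T A are ≈ 1.6826, 31.9818, 48.3356 (all ≥ 0, as they must be for A^T A). The largest is λ_max ≈ 48.3356, hence ||A||_2 = sqrt(λ_max) ≈ 6.9524.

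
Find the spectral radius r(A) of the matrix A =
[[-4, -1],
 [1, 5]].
r(A) = (1 + sqrt(77))/2 ≈ 4.8875

The eigenvalues of A are the roots of its characteristic polynomial. With M = A (coefficients from the trace and determinant):
  p(λ) = det(λ I - M) = λ^2 - λ - 19.
For λ^2 - λ - 19 the discriminant is 77. It is nonnegative but not a perfect square, so the roots are real and irrational: λ = (1 ± sqrt(77))/2 ≈ 4.8875, -3.8875.
Thus the eigenvalues (to 4 decimals) are 4.8875 (modulus 4.8875); -3.8875 (modulus 3.8875). The spectral radius is the largest modulus: r(A) = (1 + sqrt(77))/2 ≈ 4.8875. (Cross-check: r(A) ≤ ||A||_2 ≈ 5.618; equality holds whenever A is normal, though it can also hold for some non-normal A.)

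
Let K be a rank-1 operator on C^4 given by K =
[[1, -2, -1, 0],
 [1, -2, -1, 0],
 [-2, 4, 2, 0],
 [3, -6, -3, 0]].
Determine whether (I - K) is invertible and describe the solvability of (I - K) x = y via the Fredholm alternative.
(I - K) is singular (det(I - K) = 0, i.e. 1 ∈ sigma(K)). (I - K) x = y is solvable iff y ⊥ ker((I - K)^*) = span{(1, -2, -1, 0)}, i.e. iff y_1 - 2y_2 - y_3 = 0. When solvable, the solutions are x = y + c·(1, 1, -2, 3), c arbitrary (ker(I - K) = span{(1, 1, -2, 3)}, dimension 1).

K has rank 1, so it is an outer product K = u v^T: every row of K is a multiple of one row vector. Reading off the entries, u = (1, 1, -2, 3) and v = (1, -2, -1, 0) (row i of K equals u_i·v^T). A rank-one matrix u v^T satisfies K u = u (v·u) and kills the (3)-dimensional subspace v^⊥, so its characteristic polynomial is lambda^3 (lambda - v·u) with v·u = tr K = 1. Hence the eigenvalues of I - K are 1 (multiplicity 3) and 1 - (1) = 0, so det(I - K) = 0. (Direct check: I - K =
[[0, 2, 1, 0],
 [-1, 3, 1, 0],
 [2, -4, -1, 0],
 [-3, 6, 3, 1]]
has determinant 0.) So 1 is an eigenvalue of K and (I - K) is not invertible. The finite-dimensional Fredholm alternative says: either (I - K) is invertible, or ker(I - K) ≠ {0} and then range(I - K) = ker((I - K)^*)^⊥, with dim ker(I - K) = dim ker((I - K)^*). We are in the second case, so we need both kernels. Kernel of I - K: (I - K) u = u - u (v·u) = u - u = 0, so ker(I - K) = span{u} = span{(1, 1, -2, 3)} (it is exactly 1-dimensional because rank(I - K) = 3). Kernel of the adjoint: K is real, so (I - K)^* = I - K^T = I - v u^T, and (I - v u^T) v = v - v (u·v) = 0; hence ker((I - K)^*) = span{v} = span{(1, -2, -1, 0)}. Therefore (I - K) x = y is solvable iff <y, v> = 0, i.e. iff y_1 - 2y_2 - y_3 = 0. When this holds, K y = u (v·y) = 0, so (I - K) y = y and x = y is a particular solution; the full solution set is the line x = y + c·u = y + c·(1, 1, -2, 3), c ∈ C.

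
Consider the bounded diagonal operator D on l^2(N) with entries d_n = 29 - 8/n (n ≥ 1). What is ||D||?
||D|| = 29

For a diagonal operator on l^2 with entries d_n, ||D|| = sup_n |d_n|. Here d_1 = 21, d_2 = 25, ..., and d_n = 29 - 8/n increases monotonically toward 29. All terms lie in [21, 29), so |d_n| = d_n and the supremum is the limit 29, which is not attained by any individual d_n. Hence ||D|| = 29.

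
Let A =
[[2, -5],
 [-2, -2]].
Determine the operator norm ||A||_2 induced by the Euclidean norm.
||A||_2 = sqrt((37 + sqrt(585))/2) ≈ 5.5311 (= sqrt(largest eigenvalue of A^T A))

||A||_2 = sigma_max(A) = sqrt(lambda_max(A^T A)). Form the symmetric matrix M = A^T A =
[[8, -6],
 [-6, 29]].
Its characteristic polynomial (trace, determinant of M give the coefficients) is
  p(λ) = det(λ I - M) = λ^2 - 37λ + 196.
For λ^2 - 37λ + 196 the discriminant is 585. It is nonnegative but not a perfect square, so the roots are real and irrational: λ = (37 ± sqrt(585))/2 ≈ 30.5934, 6.4066.
So the eigenvalues of A^T A are ≈ 6.4066, 30.5934 (all ≥ 0, as they must be for A^T A). The largest is λ_max = (37 + sqrt(585))/2 ≈ 30.5934, hence ||A||_2 = sqrt(λ_max) = sqrt((37 + sqrt(585))/2) ≈ 5.5311.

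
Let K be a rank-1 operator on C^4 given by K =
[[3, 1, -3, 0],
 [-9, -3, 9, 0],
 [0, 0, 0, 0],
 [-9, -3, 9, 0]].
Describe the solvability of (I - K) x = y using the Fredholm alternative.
(I - K) is invertible (det(I - K) = 1 ≠ 0), so for every y in C^4 the equation (I - K) x = y has a unique solution.

K has rank 1, so it is an outer product K = u v^T: every row of K is a multiple of one row vector. Reading off the entries, u = (-1, 3, 0, 3) and v = (-3, -1, 3, 0) (row i of K equals u_i·v^T). A rank-one matrix u v^T satisfies K u = u (v·u) and kills the (3)-dimensional subspace v^⊥, so its characteristic polynomial is lambda^3 (lambda - v·u) with v·u = tr K = 0. Hence the eigenvalues of I - K are 1 (multiplicity 3) and 1 - (0) = 1, so det(I - K) = 1. (Direct check: I - K =
[[-2, -1, 3, 0],
 [9, 4, -9, 0],
 [0, 0, 1, 0],
 [9, 3, -9, 1]]
has determinant 1.) The finite-dimensional Fredholm alternative says: either (I - K) is invertible, or ker(I - K) ≠ {0} and then range(I - K) = ker((I - K)^*)^⊥, with dim ker(I - K) = dim ker((I - K)^*). Since det(I - K) ≠ 0, 1 is not an eigenvalue of K and ker(I - K) = {0}, so we are in the first case: for every y there is a unique x = (I - K)^(-1) y. Explicitly, by the Sherman–Morrison formula, (I - u v^T)^(-1) = I + u v^T/(1 - v·u), i.e. (I - K)^(-1) = I + K.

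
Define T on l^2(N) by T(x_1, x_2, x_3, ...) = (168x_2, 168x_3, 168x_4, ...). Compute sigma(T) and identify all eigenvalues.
sigma(T) = closed disk {z in C : |z| ≤ 168}; sigma_p(T) = open disk {z in C : |z| < 168}

Note T = 168·V where V is the unit left shift (V x)_k = x_{k+1}; so sigma(T) = 168·sigma(V) and ||T|| = 168||V||. ||T x||^2 = 28224sum_{k≥2} |x_k|^2 ≤ 28224||x||^2, with equality on {x : x_1 = 0}, so ||T|| = 168. For any lambda with |lambda| < 168, set r = lambda/168 (|r| < 1); the vector x = (1, r, r^2, ...) is in l^2 and satisfies T x = 168(r, r^2, ...) = lambda x, so lambda is an eigenvalue. On the boundary |lambda| = 168 the geometric series diverges, so no l^2 eigenvector exists, but these lambda lie in the approximate point spectrum. Hence sigma(T) is the closed disk of radius 168 and sigma_p(T) is the open disk.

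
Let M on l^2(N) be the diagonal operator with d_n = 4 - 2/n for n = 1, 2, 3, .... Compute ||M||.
||M|| = 4

For a diagonal operator on l^2 with entries d_n, ||M|| = sup_n |d_n|. Here d_1 = 2, d_2 = 3, ..., and d_n = 4 - 2/n increases monotonically toward 4. All terms lie in [2, 4), so |d_n| = d_n and the supremum is the limit 4, which is not attained by any individual d_n. Hence ||M|| = 4.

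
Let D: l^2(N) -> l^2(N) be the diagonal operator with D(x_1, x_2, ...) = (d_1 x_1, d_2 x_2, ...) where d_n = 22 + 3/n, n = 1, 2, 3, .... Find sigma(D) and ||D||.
sigma(D) = {22 + 3/n : n ≥ 1} ∪ {22}; ||D|| = 25

A bounded diagonal operator on l^2 with diagonal entries d_n has spectrum equal to the closure of {d_n : n ≥ 1}: every d_n is an eigenvalue (with eigenvector e_n), so {d_n} ⊂ sigma(D); the spectrum is closed, so its closure is too; and for lambda not in the closure, (D - lambda I) has bounded inverse (the diagonal entries 1/(d_n - lambda) are bounded). For our sequence d_n = 22 + 3/n, n = 1, 2, 3, ...:
  - {d_n} = {22 + 3/n : n ≥ 1}; the only limit point is 22
  - closure = {22 + 3/n : n ≥ 1} ∪ {22}
For the norm: a diagonal operator has ||D|| = sup_n |d_n|. Here d_n = 22 + 3/n is positive and decreasing, so sup_n |d_n| = d_1 = 22 + 3 = 25. So ||D|| = 25.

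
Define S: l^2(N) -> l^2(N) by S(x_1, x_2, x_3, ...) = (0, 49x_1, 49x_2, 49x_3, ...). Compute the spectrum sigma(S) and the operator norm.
sigma(S) = closed disk {z in C : |z| ≤ 49}; ||S|| = 49

Note S = 49·U where U is the unit right shift (U x)_k = x_{k-1} (with x_0 := 0); so ||S|| = 49||U|| and sigma(S) = 49·sigma(U). ||S x||^2 = sum_{k≥1} |49x_k|^2 = 2401||x||^2, so ||S|| = 49 and sigma(S) ⊂ {|z| ≤ 49}. For any |lambda| < 49, the equation (S - lambda I) x = 0 forces x_1 = 0, then 49x_k = lambda x_{k+1} ⇒ x = 0, so S has no eigenvalues. But (S - lambda I) is not surjective for |lambda| < 49: solving (S - lambda I) x = e_1 would require x_n proportional to (lambda/49)^(-n), which is not in l^2. So every |lambda| < 49 lies in the residual spectrum. The boundary |lambda| = 49 is in the approximate point spectrum (the spectrum is closed). Hence sigma(S) is the closed disk of radius 49.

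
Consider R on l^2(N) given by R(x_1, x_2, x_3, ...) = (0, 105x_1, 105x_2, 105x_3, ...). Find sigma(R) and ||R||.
sigma(R) = closed disk {z in C : |z| ≤ 105}; ||R|| = 105

Note R = 105·U where U is the unit right shift (U x)_k = x_{k-1} (with x_0 := 0); so ||R|| = 105||U|| and sigma(R) = 105·sigma(U). ||R x||^2 = sum_{k≥1} |105x_k|^2 = 11025||x||^2, so ||R|| = 105 and sigma(R) ⊂ {|z| ≤ 105}. For any |lambda| < 105, the equation (R - lambda I) x = 0 forces x_1 = 0, then 105x_k = lambda x_{k+1} ⇒ x = 0, so R has no eigenvalues. But (R - lambda I) is not surjective for |lambda| < 105: solving (R - lambda I) x = e_1 would require x_n proportional to (lambda/105)^(-n), which is not in l^2. So every |lambda| < 105 lies in the residual spectrum. The boundary |lambda| = 105 is in the approximate point spectrum (the spectrum is closed). Hence sigma(R) is the closed disk of radius 105.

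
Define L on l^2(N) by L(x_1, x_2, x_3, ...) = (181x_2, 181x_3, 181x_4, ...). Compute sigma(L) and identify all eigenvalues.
sigma(L) = closed disk {z in C : |z| ≤ 181}; sigma_p(L) = open disk {z in C : |z| < 181}

Note L = 181·V where V is the unit left shift (V x)_k = x_{k+1}; so sigma(L) = 181·sigma(V) and ||L|| = 181||V||. ||L x||^2 = 32761sum_{k≥2} |x_k|^2 ≤ 32761||x||^2, with equality on {x : x_1 = 0}, so ||L|| = 181. For any lambda with |lambda| < 181, set r = lambda/181 (|r| < 1); the vector x = (1, r, r^2, ...) is in l^2 and satisfies L x = 181(r, r^2, ...) = lambda x, so lambda is an eigenvalue. On the boundary |lambda| = 181 the geometric series diverges, so no l^2 eigenvector exists, but these lambda lie in the approximate point spectrum. Hence sigma(L) is the closed disk of radius 181 and sigma_p(L) is the open disk.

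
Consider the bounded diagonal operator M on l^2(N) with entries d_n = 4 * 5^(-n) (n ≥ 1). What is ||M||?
||M|| = 4/5 (attained at n = 1)

For M diagonal, ||M|| = sup_n |d_n|. The sequence d_n = 4 * 5^(-n) is positive and strictly decreasing (ratio 5^(-1) < 1), so the supremum is d_1 = 4/5. Hence ||M|| = 4/5.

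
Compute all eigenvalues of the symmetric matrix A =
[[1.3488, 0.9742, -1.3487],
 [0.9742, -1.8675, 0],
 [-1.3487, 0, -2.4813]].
sigma(A) ≈ {-3, -2, 2}

A is real symmetric, so its spectrum consists of real eigenvalues. Expanding the characteristic polynomial of the displayed matrix gives
  det(λ I - A) = p(λ) = λ^3 + (3)λ^2 + (-4)λ + (-12).
Solving p(λ) = 0 yields eigenvalues ≈ -3, -2, 2. (A is shown rounded to 4 decimals, so these recover the underlying integer eigenvalues to within that precision.)
Verification: the trace of A = -3 equals the sum of eigenvalues -3, and det(A) ≈ 11.9996 matches the eigenvalue product 12.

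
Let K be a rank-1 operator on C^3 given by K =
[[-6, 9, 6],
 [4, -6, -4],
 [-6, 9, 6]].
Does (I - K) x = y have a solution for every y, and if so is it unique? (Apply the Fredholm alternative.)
(I - K) is invertible (det(I - K) = 7 ≠ 0), so for every y in C^3 the equation (I - K) x = y has a unique solution.

K has rank 1, so it is an outer product K = u v^T: every row of K is a multiple of one row vector. Reading off the entries, u = (-3, 2, -3) and v = (2, -3, -2) (row i of K equals u_i·v^T). A rank-one matrix u v^T satisfies K u = u (v·u) and kills the (2)-dimensional subspace v^⊥, so its characteristic polynomial is lambda^2 (lambda - v·u) with v·u = tr K = -6. Hence the eigenvalues of I - K are 1 (multiplicity 2) and 1 - (-6) = 7, so det(I - K) = 7. (Direct check: I - K =
[[7, -9, -6],
 [-4, 7, 4],
 [6, -9, -5]]
has determinant 7.) The finite-dimensional Fredholm alternative says: either (I - K) is invertible, or ker(I - K) ≠ {0} and then range(I - K) = ker((I - K)^*)^⊥, with dim ker(I - K) = dim ker((I - K)^*). Since det(I - K) ≠ 0, 1 is not an eigenvalue of K and ker(I - K) = {0}, so we are in the first case: for every y there is a unique x = (I - K)^(-1) y. Explicitly, by the Sherman–Morrison formula, (I - u v^T)^(-1) = I + u v^T/(1 - v·u), i.e. (I - K)^(-1) = I + K/(7).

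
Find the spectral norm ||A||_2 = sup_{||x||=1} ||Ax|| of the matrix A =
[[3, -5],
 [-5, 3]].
||A||_2 = 8 (= sqrt(largest eigenvalue of A^T A))

||A||_2 = sigma_max(A) = sqrt(lambda_max(A^T A)). Form the symmetric matrix M = A^T A =
[[34, -30],
 [-30, 34]].
Its characteristic polynomial (trace, determinant of M give the coefficients) is
  p(λ) = det(λ I - M) = λ^2 - 68λ + 256.
For λ^2 - 68λ + 256 the discriminant is 3600. It is a perfect square (60^2), so the roots are rational: λ = (68 ± 60)/2 = 64, 4.
So the eigenvalues of A^T A are ≈ 4, 64 (all ≥ 0, as they must be for A^T A). The largest is λ_max = 64, hence ||A||_2 = sqrt(λ_max) = 8.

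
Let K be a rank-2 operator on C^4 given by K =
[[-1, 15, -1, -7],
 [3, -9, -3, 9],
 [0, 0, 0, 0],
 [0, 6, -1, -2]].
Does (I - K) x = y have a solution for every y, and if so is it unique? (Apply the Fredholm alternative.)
(I - K) is invertible (det(I - K) = -57 ≠ 0), so for every y in C^4 the equation (I - K) x = y has a unique solution.

K has rank 2 and factors as K = U V^T = u1 v1^T + u2 v2^T with u1 = (2, 0, 0, 1), v1 = (1, 3, -2, 1), u2 = (3, -3, 0, 1), v2 = (-1, 3, 1, -3) (multiplying out reproduces the displayed K). The nonzero eigenvalues of U V^T coincide with those of the 2 x 2 matrix G = V^T U = [[v1·u1, v1·u2], [v2·u1, v2·u2]] = [[3, -5], [-5, -15]], and by the Sylvester determinant identity det(I_4 - U V^T) = det(I_2 - V^T U) = det([[-2, 5], [5, 16]]) = (-2)(16) - (5)(5) = -57. (Direct check: I - K =
[[2, -15, 1, 7],
 [-3, 10, 3, -9],
 [0, 0, 1, 0],
 [0, -6, 1, 3]]
has determinant -57.) The finite-dimensional Fredholm alternative says: either (I - K) is invertible, or ker(I - K) ≠ {0} and then range(I - K) = ker((I - K)^*)^⊥, with dim ker(I - K) = dim ker((I - K)^*). Since det(I - K) ≠ 0, 1 is not an eigenvalue of K and ker(I - K) = {0}, so we are in the first case: for every y there is a unique x = (I - K)^(-1) y. (Explicitly, by the Woodbury identity, (I - U V^T)^(-1) = I + U (I_2 - G)^(-1) V^T.)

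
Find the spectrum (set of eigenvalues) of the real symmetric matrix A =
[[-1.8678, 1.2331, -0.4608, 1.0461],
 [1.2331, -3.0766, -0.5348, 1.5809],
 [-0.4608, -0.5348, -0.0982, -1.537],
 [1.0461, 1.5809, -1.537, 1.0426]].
sigma(A) ≈ {-4, -2, -1, 3}

A is real symmetric, so its spectrum consists of real eigenvalues. Expanding the characteristic polynomial of the displayed matrix gives
  det(λ I - A) = p(λ) = λ^4 + (4)λ^3 + (-7)λ^2 + (-34)λ + (-24).
Solving p(λ) = 0 yields eigenvalues ≈ -4, -2, -1, 3. (A is shown rounded to 4 decimals, so these recover the underlying integer eigenvalues to within that precision.)
Verification: the trace of A = -4 equals the sum of eigenvalues -4, and det(A) ≈ -24.0004 matches the eigenvalue product -24.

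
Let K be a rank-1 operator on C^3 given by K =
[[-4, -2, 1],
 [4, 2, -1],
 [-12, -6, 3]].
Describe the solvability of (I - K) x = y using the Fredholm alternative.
(I - K) is singular (det(I - K) = 0, i.e. 1 ∈ sigma(K)). (I - K) x = y is solvable iff y ⊥ ker((I - K)^*) = span{(-4, -2, 1)}, i.e. iff -4y_1 - 2y_2 + y_3 = 0. When solvable, the solutions are x = y + c·(1, -1, 3), c arbitrary (ker(I - K) = span{(1, -1, 3)}, dimension 1).

K has rank 1, so it is an outer product K = u v^T: every row of K is a multiple of one row vector. Reading off the entries, u = (1, -1, 3) and v = (-4, -2, 1) (row i of K equals u_i·v^T). A rank-one matrix u v^T satisfies K u = u (v·u) and kills the (2)-dimensional subspace v^⊥, so its characteristic polynomial is lambda^2 (lambda - v·u) with v·u = tr K = 1. Hence the eigenvalues of I - K are 1 (multiplicity 2) and 1 - (1) = 0, so det(I - K) = 0. (Direct check: I - K =
[[5, 2, -1],
 [-4, -1, 1],
 [12, 6, -2]]
has determinant 0.) So 1 is an eigenvalue of K and (I - K) is not invertible. The finite-dimensional Fredholm alternative says: either (I - K) is invertible, or ker(I - K) ≠ {0} and then range(I - K) = ker((I - K)^*)^⊥, with dim ker(I - K) = dim ker((I - K)^*). We are in the second case, so we need both kernels. Kernel of I - K: (I - K) u = u - u (v·u) = u - u = 0, so ker(I - K) = span{u} = span{(1, -1, 3)} (it is exactly 1-dimensional because rank(I - K) = 2). Kernel of the adjoint: K is real, so (I - K)^* = I - K^T = I - v u^T, and (I - v u^T) v = v - v (u·v) = 0; hence ker((I - K)^*) = span{v} = span{(-4, -2, 1)}. Therefore (I - K) x = y is solvable iff <y, v> = 0, i.e. iff -4y_1 - 2y_2 + y_3 = 0. When this holds, K y = u (v·y) = 0, so (I - K) y = y and x = y is a particular solution; the full solution set is the line x = y + c·u = y + c·(1, -1, 3), c ∈ C.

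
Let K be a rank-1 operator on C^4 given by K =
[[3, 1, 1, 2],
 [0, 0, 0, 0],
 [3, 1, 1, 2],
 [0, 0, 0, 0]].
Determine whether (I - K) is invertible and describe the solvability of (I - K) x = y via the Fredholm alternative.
(I - K) is invertible (det(I - K) = -3 ≠ 0), so for every y in C^4 the equation (I - K) x = y has a unique solution.

K has rank 1, so it is an outer product K = u v^T: every row of K is a multiple of one row vector. Reading off the entries, u = (-1, 0, -1, 0) and v = (-3, -1, -1, -2) (row i of K equals u_i·v^T). A rank-one matrix u v^T satisfies K u = u (v·u) and kills the (3)-dimensional subspace v^⊥, so its characteristic polynomial is lambda^3 (lambda - v·u) with v·u = tr K = 4. Hence the eigenvalues of I - K are 1 (multiplicity 3) and 1 - (4) = -3, so det(I - K) = -3. (Direct check: I - K =
[[-2, -1, -1, -2],
 [0, 1, 0, 0],
 [-3, -1, 0, -2],
 [0, 0, 0, 1]]
has determinant -3.) The finite-dimensional Fredholm alternative says: either (I - K) is invertible, or ker(I - K) ≠ {0} and then range(I - K) = ker((I - K)^*)^⊥, with dim ker(I - K) = dim ker((I - K)^*). Since det(I - K) ≠ 0, 1 is not an eigenvalue of K and ker(I - K) = {0}, so we are in the first case: for every y there is a unique x = (I - K)^(-1) y. Explicitly, by the Sherman–Morrison formula, (I - u v^T)^(-1) = I + u v^T/(1 - v·u), i.e. (I - K)^(-1) = I + K/(-3).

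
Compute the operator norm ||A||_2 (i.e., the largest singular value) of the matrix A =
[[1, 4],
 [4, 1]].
||A||_2 = 5 (= sqrt(largest eigenvalue of A^T A))

||A||_2 = sigma_max(A) = sqrt(lambda_max(A^T A)). Form the symmetric matrix M = A^T A =
[[17, 8],
 [8, 17]].
Its characteristic polynomial (trace, determinant of M give the coefficients) is
  p(λ) = det(λ I - M) = λ^2 - 34λ + 225.
For λ^2 - 34λ + 225 the discriminant is 256. It is a perfect square (16^2), so the roots are rational: λ = (34 ± 16)/2 = 25, 9.
So the eigenvalues of A^T A are ≈ 9, 25 (all ≥ 0, as they must be for A^T A). The largest is λ_max = 25, hence ||A||_2 = sqrt(λ_max) = 5.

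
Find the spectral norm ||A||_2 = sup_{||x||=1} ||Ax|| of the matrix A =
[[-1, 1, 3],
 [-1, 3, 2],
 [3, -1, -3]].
||A||_2 ≈ 6.2069 (= sqrt(largest eigenvalue of A^T A))

||A||_2 = sigma_max(A) = sqrt(lambda_max(A^T A)). Form the symmetric matrix M = A^T A =
[[11, -7, -14],
 [-7, 11, 12],
 [-14, 12, 22]].
Its characteristic polynomial (trace, sum of principal 2x2 minors, determinant of M give the coefficients) is
  p(λ) = det(λ I - M) = λ^3 - 44λ^2 + 216λ - 196.
No integer candidate from the rational root theorem (±divisors of 196) is a root, so the roots are irrational. The cubic discriminant is Δ = 15723856 > 0, so there are three distinct real roots. p(1) = -23 and p(2) = 68 have opposite signs, so a root lies in (1, 2); Newton's method refines it to λ ≈ 1.1864. p(4) = 28 and p(5) = -91 have opposite signs, so a root lies in (4, 5); Newton's method refines it to λ ≈ 4.2882. p(38) = -652 and p(39) = 623 have opposite signs, so a root lies in (38, 39); Newton's method refines it to λ ≈ 38.5254. Check (Vieta): the three roots sum to 44, matching tr M = 44.
So the eigenvalues of A^T A are ≈ 1.1864, 4.2882, 38.5254 (all ≥ 0, as they must be for A^T A). The largest is λ_max ≈ 38.5254, hence ||A||_2 = sqrt(λ_max) ≈ 6.2069.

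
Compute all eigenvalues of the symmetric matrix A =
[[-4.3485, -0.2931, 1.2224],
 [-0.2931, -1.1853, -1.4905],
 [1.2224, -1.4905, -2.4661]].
sigma(A) ≈ {-5, -3, 0}

A is real symmetric, so its spectrum consists of real eigenvalues. Expanding the characteristic polynomial of the displayed matrix gives
  det(λ I - A) = p(λ) = λ^3 + (8)λ^2 + (15)λ + (0).
Solving p(λ) = 0 yields eigenvalues ≈ -5, -3, 0. (A is shown rounded to 4 decimals, so these recover the underlying integer eigenvalues to within that precision.)
Verification: the trace of A = -8 equals the sum of eigenvalues -8, and det(A) ≈ 0.0007 matches the eigenvalue product 0.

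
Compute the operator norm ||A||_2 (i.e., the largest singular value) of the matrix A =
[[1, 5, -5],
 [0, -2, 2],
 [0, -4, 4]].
||A||_2 = sqrt((91 + sqrt(8121))/2) ≈ 9.5162 (= sqrt(largest eigenvalue of A^T A))

||A||_2 = sigma_max(A) = sqrt(lambda_max(A^T A)). Form the symmetric matrix M = A^T A =
[[1, 5, -5],
 [5, 45, -45],
 [-5, -45, 45]].
Its characteristic polynomial (trace, sum of principal 2x2 minors, determinant of M give the coefficients) is
  p(λ) = det(λ I - M) = λ^3 - 91λ^2 + 40λ.
The constant term is 0, so λ = 0 is a root. Dividing out λ leaves p(λ) = λ(λ^2 - 91λ + 40). For λ^2 - 91λ + 40 the discriminant is 8121. It is nonnegative but not a perfect square, so the roots are real and irrational: λ = (91 ± sqrt(8121))/2 ≈ 90.5583, 0.4417.
So the eigenvalues of A^T A are ≈ 0, 0.4417, 90.5583 (all ≥ 0, as they must be for A^T A). The largest is λ_max = (91 + sqrt(8121))/2 ≈ 90.5583, hence ||A||_2 = sqrt(λ_max) = sqrt((91 + sqrt(8121))/2) ≈ 9.5162.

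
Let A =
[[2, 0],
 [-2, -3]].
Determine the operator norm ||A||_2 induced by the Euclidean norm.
||A||_2 = sqrt((17 + sqrt(145))/2) ≈ 3.8106 (= sqrt(largest eigenvalue of A^T A))

||A||_2 = sigma_max(A) = sqrt(lambda_max(A^T A)). Form the symmetric matrix M = A^T A =
[[8, 6],
 [6, 9]].
Its characteristic polynomial (trace, determinant of M give the coefficients) is
  p(λ) = det(λ I - M) = λ^2 - 17λ + 36.
For λ^2 - 17λ + 36 the discriminant is 145. It is nonnegative but not a perfect square, so the roots are real and irrational: λ = (17 ± sqrt(145))/2 ≈ 14.5208, 2.4792.
So the eigenvalues of A^T A are ≈ 2.4792, 14.5208 (all ≥ 0, as they must be for A^T A). The largest is λ_max = (17 + sqrt(145))/2 ≈ 14.5208, hence ||A||_2 = sqrt(λ_max) = sqrt((17 + sqrt(145))/2) ≈ 3.8106.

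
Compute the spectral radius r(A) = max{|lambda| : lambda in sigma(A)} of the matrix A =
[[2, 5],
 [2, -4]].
r(A) = (2 + sqrt(76))/2 ≈ 5.3589

The eigenvalues of A are the roots of its characteristic polynomial. With M = A (coefficients from the trace and determinant):
  p(λ) = det(λ I - M) = λ^2 + 2λ - 18.
For λ^2 + 2λ - 18 the discriminant is 76. It is nonnegative but not a perfect square, so the roots are real and irrational: λ = (-2 ± sqrt(76))/2 ≈ 3.3589, -5.3589.
Thus the eigenvalues (to 4 decimals) are 3.3589 (modulus 3.3589); -5.3589 (modulus 5.3589). The spectral radius is the largest modulus: r(A) = (2 + sqrt(76))/2 ≈ 5.3589. (Cross-check: r(A) ≤ ||A||_2 ≈ 6.4125; equality holds whenever A is normal, though it can also hold for some non-normal A.)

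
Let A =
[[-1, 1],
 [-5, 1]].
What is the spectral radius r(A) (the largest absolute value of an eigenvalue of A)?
r(A) = 2

The eigenvalues of A are the roots of its characteristic polynomial. With M = A (coefficients from the trace and determinant):
  p(λ) = det(λ I - M) = λ^2 + 4.
For λ^2 + 4 the discriminant is -16. It is negative, so the roots are the complex-conjugate pair λ = 0 ± (sqrt(16)/2) i ≈ 0 ± 2i. For a conjugate pair the product of the roots equals the constant term, so |λ|^2 = 4 and |λ| = sqrt(4) = 2.
Thus the eigenvalues (to 4 decimals) are 0 ± 2i (modulus 2). The spectral radius is the largest modulus: r(A) = 2. (Cross-check: r(A) ≤ ||A||_2 ≈ 5.2361; equality holds whenever A is normal, though it can also hold for some non-normal A.)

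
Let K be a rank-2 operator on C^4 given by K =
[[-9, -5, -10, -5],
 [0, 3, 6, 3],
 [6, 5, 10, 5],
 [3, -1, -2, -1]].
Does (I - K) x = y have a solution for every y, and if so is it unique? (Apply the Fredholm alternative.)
(I - K) is invertible (det(I - K) = -35 ≠ 0), so for every y in C^4 the equation (I - K) x = y has a unique solution.

K has rank 2 and factors as K = U V^T = u1 v1^T + u2 v2^T with u1 = (3, 0, -2, -1), v1 = (-3, -1, -2, -1), u2 = (2, -3, -3, 2), v2 = (0, -1, -2, -1) (multiplying out reproduces the displayed K). The nonzero eigenvalues of U V^T coincide with those of the 2 x 2 matrix G = V^T U = [[v1·u1, v1·u2], [v2·u1, v2·u2]] = [[-4, 1], [5, 7]], and by the Sylvester determinant identity det(I_4 - U V^T) = det(I_2 - V^T U) = det([[5, -1], [-5, -6]]) = (5)(-6) - (-1)(-5) = -35. (Direct check: I - K =
[[10, 5, 10, 5],
 [0, -2, -6, -3],
 [-6, -5, -9, -5],
 [-3, 1, 2, 2]]
has determinant -35.) The finite-dimensional Fredholm alternative says: either (I - K) is invertible, or ker(I - K) ≠ {0} and then range(I - K) = ker((I - K)^*)^⊥, with dim ker(I - K) = dim ker((I - K)^*). Since det(I - K) ≠ 0, 1 is not an eigenvalue of K and ker(I - K) = {0}, so we are in the first case: for every y there is a unique x = (I - K)^(-1) y. (Explicitly, by the Woodbury identity, (I - U V^T)^(-1) = I + U (I_2 - G)^(-1) V^T.)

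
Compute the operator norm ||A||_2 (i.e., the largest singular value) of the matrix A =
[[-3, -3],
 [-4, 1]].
||A||_2 = sqrt((35 + sqrt(325))/2) ≈ 5.1492 (= sqrt(largest eigenvalue of A^T A))

||A||_2 = sigma_max(A) = sqrt(lambda_max(A^T A)). Form the symmetric matrix M = A^T A =
[[25, 5],
 [5, 10]].
Its characteristic polynomial (trace, determinant of M give the coefficients) is
  p(λ) = det(λ I - M) = λ^2 - 35λ + 225.
For λ^2 - 35λ + 225 the discriminant is 325. It is nonnegative but not a perfect square, so the roots are real and irrational: λ = (35 ± sqrt(325))/2 ≈ 26.5139, 8.4861.
So the eigenvalues of A^T A are ≈ 8.4861, 26.5139 (all ≥ 0, as they must be for A^T A). The largest is λ_max = (35 + sqrt(325))/2 ≈ 26.5139, hence ||A||_2 = sqrt(λ_max) = sqrt((35 + sqrt(325))/2) ≈ 5.1492.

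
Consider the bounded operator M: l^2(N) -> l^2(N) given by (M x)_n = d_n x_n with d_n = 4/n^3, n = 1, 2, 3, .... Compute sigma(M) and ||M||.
sigma(M) = {4/n^3 : n ≥ 1} ∪ {0}; ||M|| = 4

A bounded diagonal operator on l^2 with diagonal entries d_n has spectrum equal to the closure of {d_n : n ≥ 1}: every d_n is an eigenvalue (with eigenvector e_n), so {d_n} ⊂ sigma(M); the spectrum is closed, so its closure is too; and for lambda not in the closure, (M - lambda I) has bounded inverse (the diagonal entries 1/(d_n - lambda) are bounded). For our sequence d_n = 4/n^3, n = 1, 2, 3, ...:
  - {d_n} = {4/n^3 : n ≥ 1}; the only limit point is 0
  - closure = {4/n^3 : n ≥ 1} ∪ {0}
For the norm: a diagonal operator has ||M|| = sup_n |d_n|. Here d_n = 4/n^3 is positive and decreasing, so sup_n |d_n| = d_1 = 4. So ||M|| = 4.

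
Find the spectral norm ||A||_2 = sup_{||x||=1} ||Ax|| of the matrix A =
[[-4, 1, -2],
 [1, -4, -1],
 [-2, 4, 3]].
||A||_2 ≈ 6.9173 (= sqrt(largest eigenvalue of A^T A))

||A||_2 = sigma_max(A) = sqrt(lambda_max(A^T A)). Form the symmetric matrix M = A^T A =
[[21, -16, 1],
 [-16, 33, 14],
 [1, 14, 14]].
Its characteristic polynomial (trace, sum of principal 2x2 minors, determinant of M give the coefficients) is
  p(λ) = det(λ I - M) = λ^3 - 68λ^2 + 996λ - 1521.
No integer candidate from the rational root theorem (±divisors of 1521) is a root, so the roots are irrational. The cubic discriminant is Δ = 513680229 > 0, so there are three distinct real roots. p(1) = -592 and p(2) = 207 have opposite signs, so a root lies in (1, 2); Newton's method refines it to λ ≈ 1.7251. p(18) = 207 and p(19) = -286 have opposite signs, so a root lies in (18, 19); Newton's method refines it to λ ≈ 18.4261. p(47) = -1098 and p(48) = 207 have opposite signs, so a root lies in (47, 48); Newton's method refines it to λ ≈ 47.8487. Check (Vieta): the three roots sum to 68, matching tr M = 68.
So the eigenvalues of A^T A are ≈ 1.7251, 18.4261, 47.8487 (all ≥ 0, as they must be for A^T A). The largest is λ_max ≈ 47.8487, hence ||A||_2 = sqrt(λ_max) ≈ 6.9173.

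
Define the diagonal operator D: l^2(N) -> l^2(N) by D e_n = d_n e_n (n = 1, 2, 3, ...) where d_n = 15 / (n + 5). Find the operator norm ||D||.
||D|| = 5/2 (attained at n = 1)

For D diagonal, ||D|| = sup_n |d_n| = sup_n 15/(n + 5). This is positive and strictly decreasing in n, so the supremum is attained at n = 1: d_1 = 15/(1 + 5) = 5/2. Hence ||D|| = 5/2.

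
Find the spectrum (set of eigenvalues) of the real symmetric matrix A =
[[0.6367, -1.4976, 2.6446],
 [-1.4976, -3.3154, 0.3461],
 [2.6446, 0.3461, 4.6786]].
sigma(A) ≈ {-4, 0, 6}

A is real symmetric, so its spectrum consists of real eigenvalues. Expanding the characteristic polynomial of the displayed matrix gives
  det(λ I - A) = p(λ) = λ^3 + (-2)λ^2 + (-24)λ + (0).
Solving p(λ) = 0 yields eigenvalues ≈ -4, 0, 6. (A is shown rounded to 4 decimals, so these recover the underlying integer eigenvalues to within that precision.)
Verification: the trace of A = 2 equals the sum of eigenvalues 2, and det(A) ≈ 0.0005 matches the eigenvalue product 0.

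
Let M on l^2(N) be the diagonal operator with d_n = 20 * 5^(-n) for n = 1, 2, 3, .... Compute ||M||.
||M|| = 4 (attained at n = 1)

For M diagonal, ||M|| = sup_n |d_n|. The sequence d_n = 20 * 5^(-n) is positive and strictly decreasing (ratio 5^(-1) < 1), so the supremum is d_1 = 20/5 = 4. Hence ||M|| = 4.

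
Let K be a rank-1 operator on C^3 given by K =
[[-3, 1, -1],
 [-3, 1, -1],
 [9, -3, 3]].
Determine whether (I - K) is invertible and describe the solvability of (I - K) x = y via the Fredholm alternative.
(I - K) is singular (det(I - K) = 0, i.e. 1 ∈ sigma(K)). (I - K) x = y is solvable iff y ⊥ ker((I - K)^*) = span{(-3, 1, -1)}, i.e. iff -3y_1 + y_2 - y_3 = 0. When solvable, the solutions are x = y + c·(1, 1, -3), c arbitrary (ker(I - K) = span{(1, 1, -3)}, dimension 1).

K has rank 1, so it is an outer product K = u v^T: every row of K is a multiple of one row vector. Reading off the entries, u = (1, 1, -3) and v = (-3, 1, -1) (row i of K equals u_i·v^T). A rank-one matrix u v^T satisfies K u = u (v·u) and kills the (2)-dimensional subspace v^⊥, so its characteristic polynomial is lambda^2 (lambda - v·u) with v·u = tr K = 1. Hence the eigenvalues of I - K are 1 (multiplicity 2) and 1 - (1) = 0, so det(I - K) = 0. (Direct check: I - K =
[[4, -1, 1],
 [3, 0, 1],
 [-9, 3, -2]]
has determinant 0.) So 1 is an eigenvalue of K and (I - K) is not invertible. The finite-dimensional Fredholm alternative says: either (I - K) is invertible, or ker(I - K) ≠ {0} and then range(I - K) = ker((I - K)^*)^⊥, with dim ker(I - K) = dim ker((I - K)^*). We are in the second case, so we need both kernels. Kernel of I - K: (I - K) u = u - u (v·u) = u - u = 0, so ker(I - K) = span{u} = span{(1, 1, -3)} (it is exactly 1-dimensional because rank(I - K) = 2). Kernel of the adjoint: K is real, so (I - K)^* = I - K^T = I - v u^T, and (I - v u^T) v = v - v (u·v) = 0; hence ker((I - K)^*) = span{v} = span{(-3, 1, -1)}. Therefore (I - K) x = y is solvable iff <y, v> = 0, i.e. iff -3y_1 + y_2 - y_3 = 0. When this holds, K y = u (v·y) = 0, so (I - K) y = y and x = y is a particular solution; the full solution set is the line x = y + c·u = y + c·(1, 1, -3), c ∈ C.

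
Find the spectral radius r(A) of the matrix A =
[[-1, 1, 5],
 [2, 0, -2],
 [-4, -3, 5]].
r(A) ≈ 4.0101

The eigenvalues of A are the roots of its characteristic polynomial. With M = A (coefficients from the trace, the sum of principal 2x2 minors, and det A):
  p(λ) = det(λ I - M) = λ^3 - 4λ^2 + 7λ + 26.
No integer candidate from the rational root theorem (±divisors of 26) is a root, so the roots are irrational. The cubic discriminant is Δ = -25288 < 0, so there is one real root and a complex-conjugate pair. p(-2) = -12 and p(-1) = 14 have opposite signs, so a root lies in (-2, -1); Newton's method refines it to λ ≈ -1.6168. Dividing out (λ - (-1.6168)) leaves approximately λ^2 - 5.6168λ + 16.0812. For λ^2 - 5.6168λ + 16.0812 the discriminant is -32.7764. It is negative, so the remaining roots are the complex-conjugate pair λ ≈ 2.8084 ± 2.8625i. Their product equals the constant term, so |λ|^2 ≈ 16.0812 and |λ| ≈ 4.0101.
Thus the eigenvalues (to 4 decimals) are -1.6168 (modulus 1.6168); 2.8084 ± 2.8625i (modulus 4.0101). The spectral radius is the largest modulus: r(A) ≈ 4.0101. (Cross-check: r(A) ≤ ||A||_2 ≈ 8.6034; equality holds whenever A is normal, though it can also hold for some non-normal A.)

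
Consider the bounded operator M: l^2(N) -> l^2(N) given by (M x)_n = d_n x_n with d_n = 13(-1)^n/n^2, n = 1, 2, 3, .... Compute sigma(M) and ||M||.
sigma(M) = {13(-1)^n/n^2 : n ≥ 1} ∪ {0}; ||M|| = 13

A bounded diagonal operator on l^2 with diagonal entries d_n has spectrum equal to the closure of {d_n : n ≥ 1}: every d_n is an eigenvalue (with eigenvector e_n), so {d_n} ⊂ sigma(M); the spectrum is closed, so its closure is too; and for lambda not in the closure, (M - lambda I) has bounded inverse (the diagonal entries 1/(d_n - lambda) are bounded). For our sequence d_n = 13(-1)^n/n^2, n = 1, 2, 3, ...:
  - {d_n} = {13(-1)^n/n^2 : n ≥ 1}; the only limit point is 0
  - closure = {13(-1)^n/n^2 : n ≥ 1} ∪ {0}
For the norm: a diagonal operator has ||M|| = sup_n |d_n|. Here |d_n| = 13/n^2 is decreasing, so sup_n |d_n| = |d_1| = 13. So ||M|| = 13.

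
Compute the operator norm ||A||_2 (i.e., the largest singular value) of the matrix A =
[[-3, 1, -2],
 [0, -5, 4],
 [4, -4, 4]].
||A||_2 ≈ 9.4859 (= sqrt(largest eigenvalue of A^T A))

||A||_2 = sigma_max(A) = sqrt(lambda_max(A^T A)). Form the symmetric matrix M = A^T A =
[[25, -19, 22],
 [-19, 42, -38],
 [22, -38, 36]].
Its characteristic polynomial (trace, sum of principal 2x2 minors, determinant of M give the coefficients) is
  p(λ) = det(λ I - M) = λ^3 - 103λ^2 + 1173λ - 144.
No integer candidate from the rational root theorem (±divisors of 144) is a root, so the roots are irrational. The cubic discriminant is Δ = 7824564117 > 0, so there are three distinct real roots. p(0) = -144 and p(1) = 927 have opposite signs, so a root lies in (0, 1); Newton's method refines it to λ ≈ 0.1241. p(12) = 828 and p(13) = -105 have opposite signs, so a root lies in (12, 13); Newton's method refines it to λ ≈ 12.8941. p(89) = -6641 and p(90) = 126 have opposite signs, so a root lies in (89, 90); Newton's method refines it to λ ≈ 89.9818. Check (Vieta): the three roots sum to 103, matching tr M = 103.
So the eigenvalues of A^T A are ≈ 0.1241, 12.8941, 89.9818 (all ≥ 0, as they must be for A^T A). The largest is λ_max ≈ 89.9818, hence ||A||_2 = sqrt(λ_max) ≈ 9.4859.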